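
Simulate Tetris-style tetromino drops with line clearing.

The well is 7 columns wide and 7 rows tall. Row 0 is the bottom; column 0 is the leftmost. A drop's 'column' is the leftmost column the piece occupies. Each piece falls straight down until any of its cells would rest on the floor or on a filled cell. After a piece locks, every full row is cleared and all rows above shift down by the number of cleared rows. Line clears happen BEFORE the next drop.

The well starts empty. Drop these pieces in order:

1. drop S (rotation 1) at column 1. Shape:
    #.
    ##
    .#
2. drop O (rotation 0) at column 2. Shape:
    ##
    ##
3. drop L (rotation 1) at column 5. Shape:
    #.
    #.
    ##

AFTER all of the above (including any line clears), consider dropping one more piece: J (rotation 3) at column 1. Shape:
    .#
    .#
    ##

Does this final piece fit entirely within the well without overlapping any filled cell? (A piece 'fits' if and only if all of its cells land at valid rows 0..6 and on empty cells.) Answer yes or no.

Drop 1: S rot1 at col 1 lands with bottom-row=0; cleared 0 line(s) (total 0); column heights now [0 3 2 0 0 0 0], max=3
Drop 2: O rot0 at col 2 lands with bottom-row=2; cleared 0 line(s) (total 0); column heights now [0 3 4 4 0 0 0], max=4
Drop 3: L rot1 at col 5 lands with bottom-row=0; cleared 0 line(s) (total 0); column heights now [0 3 4 4 0 3 1], max=4
Test piece J rot3 at col 1 (width 2): heights before test = [0 3 4 4 0 3 1]; fits = True

Answer: yes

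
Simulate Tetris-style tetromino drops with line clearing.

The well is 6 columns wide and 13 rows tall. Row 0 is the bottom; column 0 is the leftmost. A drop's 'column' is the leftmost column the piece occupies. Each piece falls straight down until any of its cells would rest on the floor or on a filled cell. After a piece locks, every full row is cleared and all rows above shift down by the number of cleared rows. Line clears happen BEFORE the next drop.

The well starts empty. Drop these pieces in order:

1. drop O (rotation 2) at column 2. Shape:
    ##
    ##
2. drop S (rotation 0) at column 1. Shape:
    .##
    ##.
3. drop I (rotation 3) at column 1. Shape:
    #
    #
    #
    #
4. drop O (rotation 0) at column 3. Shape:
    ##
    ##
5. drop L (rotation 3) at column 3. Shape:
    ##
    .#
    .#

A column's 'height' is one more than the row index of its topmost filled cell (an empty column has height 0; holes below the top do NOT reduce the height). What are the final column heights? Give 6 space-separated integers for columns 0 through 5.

Answer: 0 7 4 9 9 0

Derivation:
Drop 1: O rot2 at col 2 lands with bottom-row=0; cleared 0 line(s) (total 0); column heights now [0 0 2 2 0 0], max=2
Drop 2: S rot0 at col 1 lands with bottom-row=2; cleared 0 line(s) (total 0); column heights now [0 3 4 4 0 0], max=4
Drop 3: I rot3 at col 1 lands with bottom-row=3; cleared 0 line(s) (total 0); column heights now [0 7 4 4 0 0], max=7
Drop 4: O rot0 at col 3 lands with bottom-row=4; cleared 0 line(s) (total 0); column heights now [0 7 4 6 6 0], max=7
Drop 5: L rot3 at col 3 lands with bottom-row=6; cleared 0 line(s) (total 0); column heights now [0 7 4 9 9 0], max=9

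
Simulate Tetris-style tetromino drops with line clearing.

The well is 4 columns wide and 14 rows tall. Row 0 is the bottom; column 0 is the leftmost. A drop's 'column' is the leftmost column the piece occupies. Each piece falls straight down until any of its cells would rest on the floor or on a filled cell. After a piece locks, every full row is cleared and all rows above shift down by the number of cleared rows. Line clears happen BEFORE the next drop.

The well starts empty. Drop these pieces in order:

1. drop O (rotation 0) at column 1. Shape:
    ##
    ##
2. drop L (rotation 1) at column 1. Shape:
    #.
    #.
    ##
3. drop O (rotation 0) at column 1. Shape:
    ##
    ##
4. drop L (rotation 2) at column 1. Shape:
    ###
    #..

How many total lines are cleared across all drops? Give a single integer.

Drop 1: O rot0 at col 1 lands with bottom-row=0; cleared 0 line(s) (total 0); column heights now [0 2 2 0], max=2
Drop 2: L rot1 at col 1 lands with bottom-row=2; cleared 0 line(s) (total 0); column heights now [0 5 3 0], max=5
Drop 3: O rot0 at col 1 lands with bottom-row=5; cleared 0 line(s) (total 0); column heights now [0 7 7 0], max=7
Drop 4: L rot2 at col 1 lands with bottom-row=7; cleared 0 line(s) (total 0); column heights now [0 9 9 9], max=9

Answer: 0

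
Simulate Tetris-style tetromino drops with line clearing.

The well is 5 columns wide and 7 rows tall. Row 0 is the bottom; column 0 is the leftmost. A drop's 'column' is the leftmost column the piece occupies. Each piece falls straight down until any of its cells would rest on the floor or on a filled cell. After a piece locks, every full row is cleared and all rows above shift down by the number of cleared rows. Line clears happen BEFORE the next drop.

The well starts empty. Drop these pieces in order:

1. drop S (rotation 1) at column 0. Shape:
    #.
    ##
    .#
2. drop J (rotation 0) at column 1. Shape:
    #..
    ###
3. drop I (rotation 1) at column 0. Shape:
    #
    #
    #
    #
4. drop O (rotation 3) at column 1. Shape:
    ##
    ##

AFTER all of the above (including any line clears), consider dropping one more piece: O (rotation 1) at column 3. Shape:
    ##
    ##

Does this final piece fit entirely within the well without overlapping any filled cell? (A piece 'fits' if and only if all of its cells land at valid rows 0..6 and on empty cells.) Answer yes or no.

Answer: yes

Derivation:
Drop 1: S rot1 at col 0 lands with bottom-row=0; cleared 0 line(s) (total 0); column heights now [3 2 0 0 0], max=3
Drop 2: J rot0 at col 1 lands with bottom-row=2; cleared 0 line(s) (total 0); column heights now [3 4 3 3 0], max=4
Drop 3: I rot1 at col 0 lands with bottom-row=3; cleared 0 line(s) (total 0); column heights now [7 4 3 3 0], max=7
Drop 4: O rot3 at col 1 lands with bottom-row=4; cleared 0 line(s) (total 0); column heights now [7 6 6 3 0], max=7
Test piece O rot1 at col 3 (width 2): heights before test = [7 6 6 3 0]; fits = True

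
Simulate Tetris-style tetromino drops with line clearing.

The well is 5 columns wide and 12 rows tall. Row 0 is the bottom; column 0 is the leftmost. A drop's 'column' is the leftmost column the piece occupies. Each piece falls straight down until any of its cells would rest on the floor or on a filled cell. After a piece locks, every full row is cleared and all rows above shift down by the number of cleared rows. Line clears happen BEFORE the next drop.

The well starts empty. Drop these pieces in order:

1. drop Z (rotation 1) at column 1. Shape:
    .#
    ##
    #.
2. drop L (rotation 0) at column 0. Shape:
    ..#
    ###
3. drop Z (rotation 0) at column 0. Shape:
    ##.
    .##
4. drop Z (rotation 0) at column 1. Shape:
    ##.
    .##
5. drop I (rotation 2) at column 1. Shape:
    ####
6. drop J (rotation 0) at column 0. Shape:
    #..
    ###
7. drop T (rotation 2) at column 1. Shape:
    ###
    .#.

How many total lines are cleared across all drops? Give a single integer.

Answer: 0

Derivation:
Drop 1: Z rot1 at col 1 lands with bottom-row=0; cleared 0 line(s) (total 0); column heights now [0 2 3 0 0], max=3
Drop 2: L rot0 at col 0 lands with bottom-row=3; cleared 0 line(s) (total 0); column heights now [4 4 5 0 0], max=5
Drop 3: Z rot0 at col 0 lands with bottom-row=5; cleared 0 line(s) (total 0); column heights now [7 7 6 0 0], max=7
Drop 4: Z rot0 at col 1 lands with bottom-row=6; cleared 0 line(s) (total 0); column heights now [7 8 8 7 0], max=8
Drop 5: I rot2 at col 1 lands with bottom-row=8; cleared 0 line(s) (total 0); column heights now [7 9 9 9 9], max=9
Drop 6: J rot0 at col 0 lands with bottom-row=9; cleared 0 line(s) (total 0); column heights now [11 10 10 9 9], max=11
Drop 7: T rot2 at col 1 lands with bottom-row=10; cleared 0 line(s) (total 0); column heights now [11 12 12 12 9], max=12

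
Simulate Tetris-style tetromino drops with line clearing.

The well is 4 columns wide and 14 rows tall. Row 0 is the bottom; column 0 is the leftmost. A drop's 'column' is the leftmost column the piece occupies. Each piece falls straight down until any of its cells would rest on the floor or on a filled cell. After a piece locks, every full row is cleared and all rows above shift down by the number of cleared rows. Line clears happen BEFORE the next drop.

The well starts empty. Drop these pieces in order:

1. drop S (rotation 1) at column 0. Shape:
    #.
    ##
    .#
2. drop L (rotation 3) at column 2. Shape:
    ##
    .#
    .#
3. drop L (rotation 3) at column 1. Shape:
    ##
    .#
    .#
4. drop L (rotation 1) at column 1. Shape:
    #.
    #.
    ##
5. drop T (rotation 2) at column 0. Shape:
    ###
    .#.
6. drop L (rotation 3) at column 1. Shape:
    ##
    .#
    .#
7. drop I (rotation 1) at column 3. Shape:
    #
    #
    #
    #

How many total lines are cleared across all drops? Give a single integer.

Drop 1: S rot1 at col 0 lands with bottom-row=0; cleared 0 line(s) (total 0); column heights now [3 2 0 0], max=3
Drop 2: L rot3 at col 2 lands with bottom-row=0; cleared 0 line(s) (total 0); column heights now [3 2 3 3], max=3
Drop 3: L rot3 at col 1 lands with bottom-row=3; cleared 0 line(s) (total 0); column heights now [3 6 6 3], max=6
Drop 4: L rot1 at col 1 lands with bottom-row=6; cleared 0 line(s) (total 0); column heights now [3 9 7 3], max=9
Drop 5: T rot2 at col 0 lands with bottom-row=9; cleared 0 line(s) (total 0); column heights now [11 11 11 3], max=11
Drop 6: L rot3 at col 1 lands with bottom-row=11; cleared 0 line(s) (total 0); column heights now [11 14 14 3], max=14
Drop 7: I rot1 at col 3 lands with bottom-row=3; cleared 0 line(s) (total 0); column heights now [11 14 14 7], max=14

Answer: 0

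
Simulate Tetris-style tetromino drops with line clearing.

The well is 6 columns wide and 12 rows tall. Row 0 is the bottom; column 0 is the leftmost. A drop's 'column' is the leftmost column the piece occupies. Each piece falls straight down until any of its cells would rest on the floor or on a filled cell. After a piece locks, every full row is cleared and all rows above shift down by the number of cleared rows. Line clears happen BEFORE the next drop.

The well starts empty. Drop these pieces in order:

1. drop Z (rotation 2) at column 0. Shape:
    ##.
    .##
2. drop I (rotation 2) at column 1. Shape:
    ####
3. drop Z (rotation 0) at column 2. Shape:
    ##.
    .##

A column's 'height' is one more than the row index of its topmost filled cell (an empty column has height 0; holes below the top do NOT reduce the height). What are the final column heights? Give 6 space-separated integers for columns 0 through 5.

Drop 1: Z rot2 at col 0 lands with bottom-row=0; cleared 0 line(s) (total 0); column heights now [2 2 1 0 0 0], max=2
Drop 2: I rot2 at col 1 lands with bottom-row=2; cleared 0 line(s) (total 0); column heights now [2 3 3 3 3 0], max=3
Drop 3: Z rot0 at col 2 lands with bottom-row=3; cleared 0 line(s) (total 0); column heights now [2 3 5 5 4 0], max=5

Answer: 2 3 5 5 4 0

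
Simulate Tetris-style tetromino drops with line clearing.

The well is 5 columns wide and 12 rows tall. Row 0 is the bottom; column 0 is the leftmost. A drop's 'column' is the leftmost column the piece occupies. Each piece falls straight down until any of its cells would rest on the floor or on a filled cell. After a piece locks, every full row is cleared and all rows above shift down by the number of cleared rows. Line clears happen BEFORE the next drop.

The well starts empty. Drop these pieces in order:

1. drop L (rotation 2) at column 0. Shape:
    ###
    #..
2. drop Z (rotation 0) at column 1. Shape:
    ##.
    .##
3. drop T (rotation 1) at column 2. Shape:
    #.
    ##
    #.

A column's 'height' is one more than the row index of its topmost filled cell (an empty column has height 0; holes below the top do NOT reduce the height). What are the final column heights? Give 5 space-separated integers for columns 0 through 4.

Drop 1: L rot2 at col 0 lands with bottom-row=0; cleared 0 line(s) (total 0); column heights now [2 2 2 0 0], max=2
Drop 2: Z rot0 at col 1 lands with bottom-row=2; cleared 0 line(s) (total 0); column heights now [2 4 4 3 0], max=4
Drop 3: T rot1 at col 2 lands with bottom-row=4; cleared 0 line(s) (total 0); column heights now [2 4 7 6 0], max=7

Answer: 2 4 7 6 0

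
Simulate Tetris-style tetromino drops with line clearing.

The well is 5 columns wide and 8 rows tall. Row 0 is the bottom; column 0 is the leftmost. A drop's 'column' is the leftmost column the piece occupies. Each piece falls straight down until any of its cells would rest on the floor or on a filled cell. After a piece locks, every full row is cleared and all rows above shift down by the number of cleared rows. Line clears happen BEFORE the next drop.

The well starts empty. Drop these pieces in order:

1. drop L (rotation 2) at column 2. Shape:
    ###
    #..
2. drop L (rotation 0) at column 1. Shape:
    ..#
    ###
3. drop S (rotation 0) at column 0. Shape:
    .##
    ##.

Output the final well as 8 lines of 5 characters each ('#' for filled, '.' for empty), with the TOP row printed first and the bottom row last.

Drop 1: L rot2 at col 2 lands with bottom-row=0; cleared 0 line(s) (total 0); column heights now [0 0 2 2 2], max=2
Drop 2: L rot0 at col 1 lands with bottom-row=2; cleared 0 line(s) (total 0); column heights now [0 3 3 4 2], max=4
Drop 3: S rot0 at col 0 lands with bottom-row=3; cleared 0 line(s) (total 0); column heights now [4 5 5 4 2], max=5

Answer: .....
.....
.....
.##..
##.#.
.###.
..###
..#..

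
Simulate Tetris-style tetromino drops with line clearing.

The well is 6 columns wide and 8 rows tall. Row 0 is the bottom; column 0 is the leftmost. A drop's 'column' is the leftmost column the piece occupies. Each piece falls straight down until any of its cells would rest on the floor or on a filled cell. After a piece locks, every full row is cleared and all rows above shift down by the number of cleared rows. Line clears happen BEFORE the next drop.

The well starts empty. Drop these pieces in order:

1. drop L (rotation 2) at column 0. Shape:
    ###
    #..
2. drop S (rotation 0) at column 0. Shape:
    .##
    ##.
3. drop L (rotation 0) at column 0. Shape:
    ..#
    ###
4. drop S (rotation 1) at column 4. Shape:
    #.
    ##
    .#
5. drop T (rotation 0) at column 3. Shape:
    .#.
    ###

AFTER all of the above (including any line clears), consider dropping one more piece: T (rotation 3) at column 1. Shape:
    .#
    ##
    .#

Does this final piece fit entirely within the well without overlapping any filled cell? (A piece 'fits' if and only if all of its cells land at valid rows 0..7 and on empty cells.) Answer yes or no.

Drop 1: L rot2 at col 0 lands with bottom-row=0; cleared 0 line(s) (total 0); column heights now [2 2 2 0 0 0], max=2
Drop 2: S rot0 at col 0 lands with bottom-row=2; cleared 0 line(s) (total 0); column heights now [3 4 4 0 0 0], max=4
Drop 3: L rot0 at col 0 lands with bottom-row=4; cleared 0 line(s) (total 0); column heights now [5 5 6 0 0 0], max=6
Drop 4: S rot1 at col 4 lands with bottom-row=0; cleared 0 line(s) (total 0); column heights now [5 5 6 0 3 2], max=6
Drop 5: T rot0 at col 3 lands with bottom-row=3; cleared 0 line(s) (total 0); column heights now [5 5 6 4 5 4], max=6
Test piece T rot3 at col 1 (width 2): heights before test = [5 5 6 4 5 4]; fits = False

Answer: no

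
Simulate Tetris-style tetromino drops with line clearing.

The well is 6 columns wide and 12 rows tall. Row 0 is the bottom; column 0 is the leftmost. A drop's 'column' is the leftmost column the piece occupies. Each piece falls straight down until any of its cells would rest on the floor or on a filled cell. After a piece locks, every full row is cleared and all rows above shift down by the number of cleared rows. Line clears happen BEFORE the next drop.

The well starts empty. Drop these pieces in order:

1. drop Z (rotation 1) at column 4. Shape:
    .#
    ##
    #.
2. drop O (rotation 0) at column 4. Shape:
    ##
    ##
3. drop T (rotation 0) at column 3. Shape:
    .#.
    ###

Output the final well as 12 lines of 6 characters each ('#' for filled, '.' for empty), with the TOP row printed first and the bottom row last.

Answer: ......
......
......
......
......
....#.
...###
....##
....##
.....#
....##
....#.

Derivation:
Drop 1: Z rot1 at col 4 lands with bottom-row=0; cleared 0 line(s) (total 0); column heights now [0 0 0 0 2 3], max=3
Drop 2: O rot0 at col 4 lands with bottom-row=3; cleared 0 line(s) (total 0); column heights now [0 0 0 0 5 5], max=5
Drop 3: T rot0 at col 3 lands with bottom-row=5; cleared 0 line(s) (total 0); column heights now [0 0 0 6 7 6], max=7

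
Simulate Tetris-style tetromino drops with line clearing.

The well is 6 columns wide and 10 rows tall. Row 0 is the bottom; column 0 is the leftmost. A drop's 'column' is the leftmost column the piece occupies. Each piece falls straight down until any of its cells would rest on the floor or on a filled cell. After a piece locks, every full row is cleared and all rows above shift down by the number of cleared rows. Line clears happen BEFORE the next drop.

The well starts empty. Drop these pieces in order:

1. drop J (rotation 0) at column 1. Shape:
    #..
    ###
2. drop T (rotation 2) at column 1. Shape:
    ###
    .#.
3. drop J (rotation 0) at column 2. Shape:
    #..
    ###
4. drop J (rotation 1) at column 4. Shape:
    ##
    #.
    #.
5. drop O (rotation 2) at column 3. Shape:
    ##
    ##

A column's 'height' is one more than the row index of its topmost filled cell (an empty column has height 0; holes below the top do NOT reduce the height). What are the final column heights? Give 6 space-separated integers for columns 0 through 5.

Drop 1: J rot0 at col 1 lands with bottom-row=0; cleared 0 line(s) (total 0); column heights now [0 2 1 1 0 0], max=2
Drop 2: T rot2 at col 1 lands with bottom-row=1; cleared 0 line(s) (total 0); column heights now [0 3 3 3 0 0], max=3
Drop 3: J rot0 at col 2 lands with bottom-row=3; cleared 0 line(s) (total 0); column heights now [0 3 5 4 4 0], max=5
Drop 4: J rot1 at col 4 lands with bottom-row=4; cleared 0 line(s) (total 0); column heights now [0 3 5 4 7 7], max=7
Drop 5: O rot2 at col 3 lands with bottom-row=7; cleared 0 line(s) (total 0); column heights now [0 3 5 9 9 7], max=9

Answer: 0 3 5 9 9 7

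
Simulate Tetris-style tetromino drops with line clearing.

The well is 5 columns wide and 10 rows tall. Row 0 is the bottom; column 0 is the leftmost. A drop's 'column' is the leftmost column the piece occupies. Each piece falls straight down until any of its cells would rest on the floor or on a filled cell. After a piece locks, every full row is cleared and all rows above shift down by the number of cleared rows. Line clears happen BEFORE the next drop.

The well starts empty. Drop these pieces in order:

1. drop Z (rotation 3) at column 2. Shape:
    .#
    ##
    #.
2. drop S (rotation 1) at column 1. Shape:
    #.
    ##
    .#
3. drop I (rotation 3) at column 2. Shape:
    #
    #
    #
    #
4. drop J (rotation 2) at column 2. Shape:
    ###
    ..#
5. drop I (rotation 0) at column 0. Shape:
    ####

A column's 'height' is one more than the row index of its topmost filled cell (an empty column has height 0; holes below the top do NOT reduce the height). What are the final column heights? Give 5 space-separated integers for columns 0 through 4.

Drop 1: Z rot3 at col 2 lands with bottom-row=0; cleared 0 line(s) (total 0); column heights now [0 0 2 3 0], max=3
Drop 2: S rot1 at col 1 lands with bottom-row=2; cleared 0 line(s) (total 0); column heights now [0 5 4 3 0], max=5
Drop 3: I rot3 at col 2 lands with bottom-row=4; cleared 0 line(s) (total 0); column heights now [0 5 8 3 0], max=8
Drop 4: J rot2 at col 2 lands with bottom-row=7; cleared 0 line(s) (total 0); column heights now [0 5 9 9 9], max=9
Drop 5: I rot0 at col 0 lands with bottom-row=9; cleared 0 line(s) (total 0); column heights now [10 10 10 10 9], max=10

Answer: 10 10 10 10 9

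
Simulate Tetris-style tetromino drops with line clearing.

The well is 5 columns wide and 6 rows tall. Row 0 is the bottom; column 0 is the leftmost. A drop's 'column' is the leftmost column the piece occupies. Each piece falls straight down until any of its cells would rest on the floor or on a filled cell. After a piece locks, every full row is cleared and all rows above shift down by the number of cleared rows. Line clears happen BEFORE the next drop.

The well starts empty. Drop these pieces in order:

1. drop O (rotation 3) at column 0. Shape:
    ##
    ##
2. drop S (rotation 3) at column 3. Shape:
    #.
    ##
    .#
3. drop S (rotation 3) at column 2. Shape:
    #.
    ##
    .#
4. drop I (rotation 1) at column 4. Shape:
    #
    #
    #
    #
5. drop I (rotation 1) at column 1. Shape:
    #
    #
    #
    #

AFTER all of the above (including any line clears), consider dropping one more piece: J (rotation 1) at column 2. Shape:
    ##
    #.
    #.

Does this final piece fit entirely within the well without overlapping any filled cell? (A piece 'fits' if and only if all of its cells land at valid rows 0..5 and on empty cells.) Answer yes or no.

Drop 1: O rot3 at col 0 lands with bottom-row=0; cleared 0 line(s) (total 0); column heights now [2 2 0 0 0], max=2
Drop 2: S rot3 at col 3 lands with bottom-row=0; cleared 0 line(s) (total 0); column heights now [2 2 0 3 2], max=3
Drop 3: S rot3 at col 2 lands with bottom-row=3; cleared 0 line(s) (total 0); column heights now [2 2 6 5 2], max=6
Drop 4: I rot1 at col 4 lands with bottom-row=2; cleared 0 line(s) (total 0); column heights now [2 2 6 5 6], max=6
Drop 5: I rot1 at col 1 lands with bottom-row=2; cleared 0 line(s) (total 0); column heights now [2 6 6 5 6], max=6
Test piece J rot1 at col 2 (width 2): heights before test = [2 6 6 5 6]; fits = False

Answer: no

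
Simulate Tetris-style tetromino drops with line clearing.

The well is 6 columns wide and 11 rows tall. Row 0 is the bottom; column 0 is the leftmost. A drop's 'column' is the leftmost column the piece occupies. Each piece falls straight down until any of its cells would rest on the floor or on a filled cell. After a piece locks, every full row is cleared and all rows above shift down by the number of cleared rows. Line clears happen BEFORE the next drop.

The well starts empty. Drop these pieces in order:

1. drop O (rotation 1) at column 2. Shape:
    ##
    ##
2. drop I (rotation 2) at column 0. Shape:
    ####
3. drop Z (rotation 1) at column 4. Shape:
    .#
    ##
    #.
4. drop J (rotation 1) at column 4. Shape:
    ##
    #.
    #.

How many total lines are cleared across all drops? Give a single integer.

Answer: 1

Derivation:
Drop 1: O rot1 at col 2 lands with bottom-row=0; cleared 0 line(s) (total 0); column heights now [0 0 2 2 0 0], max=2
Drop 2: I rot2 at col 0 lands with bottom-row=2; cleared 0 line(s) (total 0); column heights now [3 3 3 3 0 0], max=3
Drop 3: Z rot1 at col 4 lands with bottom-row=0; cleared 0 line(s) (total 0); column heights now [3 3 3 3 2 3], max=3
Drop 4: J rot1 at col 4 lands with bottom-row=2; cleared 1 line(s) (total 1); column heights now [0 0 2 2 4 4], max=4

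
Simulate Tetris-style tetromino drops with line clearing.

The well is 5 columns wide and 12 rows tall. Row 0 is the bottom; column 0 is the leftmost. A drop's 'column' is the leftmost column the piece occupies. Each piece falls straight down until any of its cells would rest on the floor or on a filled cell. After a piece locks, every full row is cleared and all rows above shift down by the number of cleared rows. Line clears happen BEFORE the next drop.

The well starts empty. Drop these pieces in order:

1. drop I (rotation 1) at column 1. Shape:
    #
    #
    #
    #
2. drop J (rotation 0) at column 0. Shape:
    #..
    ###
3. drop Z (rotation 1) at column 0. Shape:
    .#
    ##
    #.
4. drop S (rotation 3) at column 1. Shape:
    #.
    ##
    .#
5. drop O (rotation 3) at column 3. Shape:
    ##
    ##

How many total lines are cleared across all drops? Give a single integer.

Drop 1: I rot1 at col 1 lands with bottom-row=0; cleared 0 line(s) (total 0); column heights now [0 4 0 0 0], max=4
Drop 2: J rot0 at col 0 lands with bottom-row=4; cleared 0 line(s) (total 0); column heights now [6 5 5 0 0], max=6
Drop 3: Z rot1 at col 0 lands with bottom-row=6; cleared 0 line(s) (total 0); column heights now [8 9 5 0 0], max=9
Drop 4: S rot3 at col 1 lands with bottom-row=8; cleared 0 line(s) (total 0); column heights now [8 11 10 0 0], max=11
Drop 5: O rot3 at col 3 lands with bottom-row=0; cleared 0 line(s) (total 0); column heights now [8 11 10 2 2], max=11

Answer: 0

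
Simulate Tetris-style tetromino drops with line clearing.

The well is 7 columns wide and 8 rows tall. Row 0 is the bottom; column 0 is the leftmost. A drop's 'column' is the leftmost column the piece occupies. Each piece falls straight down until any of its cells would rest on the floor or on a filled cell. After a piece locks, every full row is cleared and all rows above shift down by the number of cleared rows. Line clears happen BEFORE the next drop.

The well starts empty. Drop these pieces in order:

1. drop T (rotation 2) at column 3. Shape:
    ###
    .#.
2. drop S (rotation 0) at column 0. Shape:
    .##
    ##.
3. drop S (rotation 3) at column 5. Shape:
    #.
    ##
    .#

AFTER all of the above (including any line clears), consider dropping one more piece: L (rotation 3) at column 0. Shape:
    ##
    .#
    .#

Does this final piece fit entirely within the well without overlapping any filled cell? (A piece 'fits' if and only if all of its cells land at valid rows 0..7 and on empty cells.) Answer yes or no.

Answer: yes

Derivation:
Drop 1: T rot2 at col 3 lands with bottom-row=0; cleared 0 line(s) (total 0); column heights now [0 0 0 2 2 2 0], max=2
Drop 2: S rot0 at col 0 lands with bottom-row=0; cleared 0 line(s) (total 0); column heights now [1 2 2 2 2 2 0], max=2
Drop 3: S rot3 at col 5 lands with bottom-row=1; cleared 0 line(s) (total 0); column heights now [1 2 2 2 2 4 3], max=4
Test piece L rot3 at col 0 (width 2): heights before test = [1 2 2 2 2 4 3]; fits = True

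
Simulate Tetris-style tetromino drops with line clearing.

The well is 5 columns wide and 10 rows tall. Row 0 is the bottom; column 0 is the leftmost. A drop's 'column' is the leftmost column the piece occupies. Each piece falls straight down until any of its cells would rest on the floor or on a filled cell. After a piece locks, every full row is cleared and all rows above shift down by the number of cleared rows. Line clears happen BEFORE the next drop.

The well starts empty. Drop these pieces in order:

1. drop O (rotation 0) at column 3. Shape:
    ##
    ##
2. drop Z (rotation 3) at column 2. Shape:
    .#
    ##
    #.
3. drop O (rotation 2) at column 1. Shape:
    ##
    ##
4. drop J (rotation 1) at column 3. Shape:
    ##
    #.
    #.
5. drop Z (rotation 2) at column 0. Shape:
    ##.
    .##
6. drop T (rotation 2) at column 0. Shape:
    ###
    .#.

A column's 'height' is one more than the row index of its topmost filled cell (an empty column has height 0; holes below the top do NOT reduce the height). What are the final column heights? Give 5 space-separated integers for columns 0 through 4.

Answer: 9 9 9 7 7

Derivation:
Drop 1: O rot0 at col 3 lands with bottom-row=0; cleared 0 line(s) (total 0); column heights now [0 0 0 2 2], max=2
Drop 2: Z rot3 at col 2 lands with bottom-row=1; cleared 0 line(s) (total 0); column heights now [0 0 3 4 2], max=4
Drop 3: O rot2 at col 1 lands with bottom-row=3; cleared 0 line(s) (total 0); column heights now [0 5 5 4 2], max=5
Drop 4: J rot1 at col 3 lands with bottom-row=4; cleared 0 line(s) (total 0); column heights now [0 5 5 7 7], max=7
Drop 5: Z rot2 at col 0 lands with bottom-row=5; cleared 0 line(s) (total 0); column heights now [7 7 6 7 7], max=7
Drop 6: T rot2 at col 0 lands with bottom-row=7; cleared 0 line(s) (total 0); column heights now [9 9 9 7 7], max=9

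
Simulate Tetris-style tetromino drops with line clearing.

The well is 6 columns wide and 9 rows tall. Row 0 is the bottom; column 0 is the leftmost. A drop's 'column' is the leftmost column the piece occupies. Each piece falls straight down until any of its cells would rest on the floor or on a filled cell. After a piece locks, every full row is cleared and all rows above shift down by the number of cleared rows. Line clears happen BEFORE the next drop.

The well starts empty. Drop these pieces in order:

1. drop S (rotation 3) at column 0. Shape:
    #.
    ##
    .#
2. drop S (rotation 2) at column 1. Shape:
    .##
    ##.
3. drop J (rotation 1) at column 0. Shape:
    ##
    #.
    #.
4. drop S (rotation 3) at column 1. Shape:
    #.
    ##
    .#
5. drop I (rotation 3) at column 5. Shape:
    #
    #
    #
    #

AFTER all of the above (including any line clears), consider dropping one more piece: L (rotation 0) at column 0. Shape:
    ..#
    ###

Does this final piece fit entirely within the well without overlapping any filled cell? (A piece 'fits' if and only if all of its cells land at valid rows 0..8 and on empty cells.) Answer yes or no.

Answer: no

Derivation:
Drop 1: S rot3 at col 0 lands with bottom-row=0; cleared 0 line(s) (total 0); column heights now [3 2 0 0 0 0], max=3
Drop 2: S rot2 at col 1 lands with bottom-row=2; cleared 0 line(s) (total 0); column heights now [3 3 4 4 0 0], max=4
Drop 3: J rot1 at col 0 lands with bottom-row=3; cleared 0 line(s) (total 0); column heights now [6 6 4 4 0 0], max=6
Drop 4: S rot3 at col 1 lands with bottom-row=5; cleared 0 line(s) (total 0); column heights now [6 8 7 4 0 0], max=8
Drop 5: I rot3 at col 5 lands with bottom-row=0; cleared 0 line(s) (total 0); column heights now [6 8 7 4 0 4], max=8
Test piece L rot0 at col 0 (width 3): heights before test = [6 8 7 4 0 4]; fits = False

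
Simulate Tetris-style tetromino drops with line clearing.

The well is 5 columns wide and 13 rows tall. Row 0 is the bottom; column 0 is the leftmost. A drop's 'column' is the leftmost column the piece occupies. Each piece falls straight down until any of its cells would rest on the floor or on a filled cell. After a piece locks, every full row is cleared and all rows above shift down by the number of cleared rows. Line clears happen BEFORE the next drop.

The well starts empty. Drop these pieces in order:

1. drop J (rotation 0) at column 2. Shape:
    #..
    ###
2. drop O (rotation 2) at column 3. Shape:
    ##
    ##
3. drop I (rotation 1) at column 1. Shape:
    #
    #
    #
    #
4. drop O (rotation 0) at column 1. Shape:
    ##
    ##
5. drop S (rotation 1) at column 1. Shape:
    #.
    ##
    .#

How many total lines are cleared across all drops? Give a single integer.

Answer: 0

Derivation:
Drop 1: J rot0 at col 2 lands with bottom-row=0; cleared 0 line(s) (total 0); column heights now [0 0 2 1 1], max=2
Drop 2: O rot2 at col 3 lands with bottom-row=1; cleared 0 line(s) (total 0); column heights now [0 0 2 3 3], max=3
Drop 3: I rot1 at col 1 lands with bottom-row=0; cleared 0 line(s) (total 0); column heights now [0 4 2 3 3], max=4
Drop 4: O rot0 at col 1 lands with bottom-row=4; cleared 0 line(s) (total 0); column heights now [0 6 6 3 3], max=6
Drop 5: S rot1 at col 1 lands with bottom-row=6; cleared 0 line(s) (total 0); column heights now [0 9 8 3 3], max=9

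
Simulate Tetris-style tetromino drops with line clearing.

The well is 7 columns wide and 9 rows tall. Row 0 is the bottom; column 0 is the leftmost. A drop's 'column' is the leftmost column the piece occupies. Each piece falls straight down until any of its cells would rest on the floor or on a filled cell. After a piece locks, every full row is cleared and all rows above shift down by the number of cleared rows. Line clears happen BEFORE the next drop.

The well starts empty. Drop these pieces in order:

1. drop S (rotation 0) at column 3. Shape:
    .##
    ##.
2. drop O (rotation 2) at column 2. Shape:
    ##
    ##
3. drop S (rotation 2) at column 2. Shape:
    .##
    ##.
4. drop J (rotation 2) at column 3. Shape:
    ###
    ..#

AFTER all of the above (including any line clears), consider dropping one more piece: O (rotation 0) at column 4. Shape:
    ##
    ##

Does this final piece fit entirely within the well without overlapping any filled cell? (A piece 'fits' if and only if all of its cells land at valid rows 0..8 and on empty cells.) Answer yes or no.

Answer: yes

Derivation:
Drop 1: S rot0 at col 3 lands with bottom-row=0; cleared 0 line(s) (total 0); column heights now [0 0 0 1 2 2 0], max=2
Drop 2: O rot2 at col 2 lands with bottom-row=1; cleared 0 line(s) (total 0); column heights now [0 0 3 3 2 2 0], max=3
Drop 3: S rot2 at col 2 lands with bottom-row=3; cleared 0 line(s) (total 0); column heights now [0 0 4 5 5 2 0], max=5
Drop 4: J rot2 at col 3 lands with bottom-row=4; cleared 0 line(s) (total 0); column heights now [0 0 4 6 6 6 0], max=6
Test piece O rot0 at col 4 (width 2): heights before test = [0 0 4 6 6 6 0]; fits = True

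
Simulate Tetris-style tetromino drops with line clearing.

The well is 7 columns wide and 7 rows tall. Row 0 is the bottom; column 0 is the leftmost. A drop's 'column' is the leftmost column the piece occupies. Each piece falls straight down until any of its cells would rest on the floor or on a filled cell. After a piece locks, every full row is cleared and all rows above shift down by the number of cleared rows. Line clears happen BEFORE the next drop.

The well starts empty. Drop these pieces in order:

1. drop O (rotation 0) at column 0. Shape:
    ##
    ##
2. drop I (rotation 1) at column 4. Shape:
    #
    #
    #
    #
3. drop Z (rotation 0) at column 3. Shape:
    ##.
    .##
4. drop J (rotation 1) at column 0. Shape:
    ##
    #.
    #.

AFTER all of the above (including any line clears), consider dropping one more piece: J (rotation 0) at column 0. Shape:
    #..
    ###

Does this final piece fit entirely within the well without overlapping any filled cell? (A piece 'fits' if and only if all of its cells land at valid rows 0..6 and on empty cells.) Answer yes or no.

Drop 1: O rot0 at col 0 lands with bottom-row=0; cleared 0 line(s) (total 0); column heights now [2 2 0 0 0 0 0], max=2
Drop 2: I rot1 at col 4 lands with bottom-row=0; cleared 0 line(s) (total 0); column heights now [2 2 0 0 4 0 0], max=4
Drop 3: Z rot0 at col 3 lands with bottom-row=4; cleared 0 line(s) (total 0); column heights now [2 2 0 6 6 5 0], max=6
Drop 4: J rot1 at col 0 lands with bottom-row=2; cleared 0 line(s) (total 0); column heights now [5 5 0 6 6 5 0], max=6
Test piece J rot0 at col 0 (width 3): heights before test = [5 5 0 6 6 5 0]; fits = True

Answer: yes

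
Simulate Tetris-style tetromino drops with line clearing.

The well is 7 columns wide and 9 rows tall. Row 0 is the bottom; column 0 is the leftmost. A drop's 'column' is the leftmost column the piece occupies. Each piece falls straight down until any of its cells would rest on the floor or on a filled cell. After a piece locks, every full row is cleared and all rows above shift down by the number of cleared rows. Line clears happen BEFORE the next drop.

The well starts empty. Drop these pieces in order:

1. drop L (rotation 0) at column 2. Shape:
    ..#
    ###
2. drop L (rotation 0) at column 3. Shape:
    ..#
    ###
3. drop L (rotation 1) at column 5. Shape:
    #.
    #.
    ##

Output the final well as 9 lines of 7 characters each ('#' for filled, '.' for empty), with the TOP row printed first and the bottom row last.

Drop 1: L rot0 at col 2 lands with bottom-row=0; cleared 0 line(s) (total 0); column heights now [0 0 1 1 2 0 0], max=2
Drop 2: L rot0 at col 3 lands with bottom-row=2; cleared 0 line(s) (total 0); column heights now [0 0 1 3 3 4 0], max=4
Drop 3: L rot1 at col 5 lands with bottom-row=4; cleared 0 line(s) (total 0); column heights now [0 0 1 3 3 7 5], max=7

Answer: .......
.......
.....#.
.....#.
.....##
.....#.
...###.
....#..
..###..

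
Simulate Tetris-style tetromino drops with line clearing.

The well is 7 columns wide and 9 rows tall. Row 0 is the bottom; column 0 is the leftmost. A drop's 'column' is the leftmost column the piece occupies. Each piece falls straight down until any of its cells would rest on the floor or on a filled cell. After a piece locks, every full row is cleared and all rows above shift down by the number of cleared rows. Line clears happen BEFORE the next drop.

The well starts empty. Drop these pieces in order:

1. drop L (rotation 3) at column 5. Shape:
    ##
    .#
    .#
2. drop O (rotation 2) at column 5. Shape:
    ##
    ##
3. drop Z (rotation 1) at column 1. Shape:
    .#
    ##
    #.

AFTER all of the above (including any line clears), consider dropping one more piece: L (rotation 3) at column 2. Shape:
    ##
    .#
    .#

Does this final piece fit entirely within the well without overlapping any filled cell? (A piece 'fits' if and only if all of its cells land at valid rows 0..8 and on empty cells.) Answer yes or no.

Drop 1: L rot3 at col 5 lands with bottom-row=0; cleared 0 line(s) (total 0); column heights now [0 0 0 0 0 3 3], max=3
Drop 2: O rot2 at col 5 lands with bottom-row=3; cleared 0 line(s) (total 0); column heights now [0 0 0 0 0 5 5], max=5
Drop 3: Z rot1 at col 1 lands with bottom-row=0; cleared 0 line(s) (total 0); column heights now [0 2 3 0 0 5 5], max=5
Test piece L rot3 at col 2 (width 2): heights before test = [0 2 3 0 0 5 5]; fits = True

Answer: yes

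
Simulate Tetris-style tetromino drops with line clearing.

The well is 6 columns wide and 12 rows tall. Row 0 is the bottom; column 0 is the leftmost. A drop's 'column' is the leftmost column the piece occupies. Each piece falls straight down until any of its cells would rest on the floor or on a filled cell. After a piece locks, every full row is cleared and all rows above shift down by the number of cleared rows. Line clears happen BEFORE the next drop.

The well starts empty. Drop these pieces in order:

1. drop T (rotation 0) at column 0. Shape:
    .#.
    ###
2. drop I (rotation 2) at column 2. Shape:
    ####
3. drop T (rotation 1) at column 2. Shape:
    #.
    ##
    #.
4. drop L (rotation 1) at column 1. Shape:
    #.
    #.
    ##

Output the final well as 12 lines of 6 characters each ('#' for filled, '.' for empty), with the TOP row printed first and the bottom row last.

Answer: ......
......
......
......
.#....
.#....
.##...
..#...
..##..
..#...
.#####
###...

Derivation:
Drop 1: T rot0 at col 0 lands with bottom-row=0; cleared 0 line(s) (total 0); column heights now [1 2 1 0 0 0], max=2
Drop 2: I rot2 at col 2 lands with bottom-row=1; cleared 0 line(s) (total 0); column heights now [1 2 2 2 2 2], max=2
Drop 3: T rot1 at col 2 lands with bottom-row=2; cleared 0 line(s) (total 0); column heights now [1 2 5 4 2 2], max=5
Drop 4: L rot1 at col 1 lands with bottom-row=5; cleared 0 line(s) (total 0); column heights now [1 8 6 4 2 2], max=8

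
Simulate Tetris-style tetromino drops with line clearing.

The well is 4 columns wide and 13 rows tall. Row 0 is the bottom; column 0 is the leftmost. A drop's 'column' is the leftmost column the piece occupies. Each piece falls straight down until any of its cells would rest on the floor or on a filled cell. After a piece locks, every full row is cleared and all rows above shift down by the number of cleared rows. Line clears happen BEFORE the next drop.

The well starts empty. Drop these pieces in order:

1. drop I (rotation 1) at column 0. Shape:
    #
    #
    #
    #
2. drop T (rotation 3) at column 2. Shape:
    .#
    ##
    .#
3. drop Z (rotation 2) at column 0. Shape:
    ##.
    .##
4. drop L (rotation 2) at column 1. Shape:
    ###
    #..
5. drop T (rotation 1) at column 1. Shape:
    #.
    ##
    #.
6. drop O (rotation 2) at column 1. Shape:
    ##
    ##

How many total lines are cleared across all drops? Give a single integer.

Answer: 0

Derivation:
Drop 1: I rot1 at col 0 lands with bottom-row=0; cleared 0 line(s) (total 0); column heights now [4 0 0 0], max=4
Drop 2: T rot3 at col 2 lands with bottom-row=0; cleared 0 line(s) (total 0); column heights now [4 0 2 3], max=4
Drop 3: Z rot2 at col 0 lands with bottom-row=3; cleared 0 line(s) (total 0); column heights now [5 5 4 3], max=5
Drop 4: L rot2 at col 1 lands with bottom-row=5; cleared 0 line(s) (total 0); column heights now [5 7 7 7], max=7
Drop 5: T rot1 at col 1 lands with bottom-row=7; cleared 0 line(s) (total 0); column heights now [5 10 9 7], max=10
Drop 6: O rot2 at col 1 lands with bottom-row=10; cleared 0 line(s) (total 0); column heights now [5 12 12 7], max=12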